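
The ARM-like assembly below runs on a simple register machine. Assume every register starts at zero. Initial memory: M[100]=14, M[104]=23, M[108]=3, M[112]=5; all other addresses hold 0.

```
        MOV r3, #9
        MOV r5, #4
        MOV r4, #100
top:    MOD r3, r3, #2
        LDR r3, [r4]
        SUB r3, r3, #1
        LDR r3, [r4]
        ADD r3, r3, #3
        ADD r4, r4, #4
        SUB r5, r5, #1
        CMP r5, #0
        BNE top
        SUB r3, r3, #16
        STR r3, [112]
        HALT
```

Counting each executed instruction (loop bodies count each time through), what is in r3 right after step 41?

after MOV r3, #9: r3=9
after MOV r5, #4: r5=4
after MOV r4, #100: r4=100
after MOD r3, r3, #2: r3=9%2=1
after LDR r3, [r4]: r3=M[100]=14
after SUB r3, r3, #1: r3=14-1=13
after LDR r3, [r4]: r3=M[100]=14
after ADD r3, r3, #3: r3=14+3=17
after ADD r4, r4, #4: r4=100+4=104
after SUB r5, r5, #1: r5=4-1=3
CMP r5, #0  (cmp 3,0)
BNE top: taken
after MOD r3, r3, #2: r3=17%2=1
after LDR r3, [r4]: r3=M[104]=23
after SUB r3, r3, #1: r3=23-1=22
after LDR r3, [r4]: r3=M[104]=23
after ADD r3, r3, #3: r3=23+3=26
after ADD r4, r4, #4: r4=104+4=108
after SUB r5, r5, #1: r5=3-1=2
CMP r5, #0  (cmp 2,0)
BNE top: taken
after MOD r3, r3, #2: r3=26%2=0
after LDR r3, [r4]: r3=M[108]=3
after SUB r3, r3, #1: r3=3-1=2
after LDR r3, [r4]: r3=M[108]=3
after ADD r3, r3, #3: r3=3+3=6
after ADD r4, r4, #4: r4=108+4=112
after SUB r5, r5, #1: r5=2-1=1
CMP r5, #0  (cmp 1,0)
BNE top: taken
after MOD r3, r3, #2: r3=6%2=0
after LDR r3, [r4]: r3=M[112]=5
after SUB r3, r3, #1: r3=5-1=4
after LDR r3, [r4]: r3=M[112]=5
after ADD r3, r3, #3: r3=5+3=8
after ADD r4, r4, #4: r4=112+4=116
after SUB r5, r5, #1: r5=1-1=0
CMP r5, #0  (cmp 0,0)
BNE top: not taken
after SUB r3, r3, #16: r3=8-16=-8
STR r3, [112] → M[112]=-8
After step 41: r3 = -8.

-8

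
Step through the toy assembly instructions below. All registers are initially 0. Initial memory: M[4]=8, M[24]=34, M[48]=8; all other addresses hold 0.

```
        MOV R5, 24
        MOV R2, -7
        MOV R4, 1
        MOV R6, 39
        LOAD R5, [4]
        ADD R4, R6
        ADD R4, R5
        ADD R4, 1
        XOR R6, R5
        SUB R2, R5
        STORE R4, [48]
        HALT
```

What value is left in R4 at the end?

after MOV R5, 24: R5=24
after MOV R2, -7: R2=-7
after MOV R4, 1: R4=1
after MOV R6, 39: R6=39
after LOAD R5, [4]: R5=M[4]=8
after ADD R4, R6: R4=1+39=40
after ADD R4, R5: R4=40+8=48
after ADD R4, 1: R4=48+1=49
after XOR R6, R5: R6=39^8=47
after SUB R2, R5: R2=(-7)-8=-15
STORE R4, [48] → M[48]=49
halt.

49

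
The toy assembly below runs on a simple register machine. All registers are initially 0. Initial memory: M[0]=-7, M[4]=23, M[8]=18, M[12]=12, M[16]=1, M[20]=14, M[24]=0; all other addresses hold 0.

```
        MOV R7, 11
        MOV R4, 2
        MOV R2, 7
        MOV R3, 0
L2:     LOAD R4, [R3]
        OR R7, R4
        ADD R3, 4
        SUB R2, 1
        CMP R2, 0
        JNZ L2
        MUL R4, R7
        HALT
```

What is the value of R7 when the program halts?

after MOV R7, 11: R7=11
after MOV R4, 2: R4=2
after MOV R2, 7: R2=7
after MOV R3, 0: R3=0
after LOAD R4, [R3]: R4=M[0]=-7
after OR R7, R4: R7=11|(-7)=-5
after ADD R3, 4: R3=0+4=4
after SUB R2, 1: R2=7-1=6
CMP R2, 0  (cmp 6,0)
JNZ L2: taken
after LOAD R4, [R3]: R4=M[4]=23
after OR R7, R4: R7=(-5)|23=-1
after ADD R3, 4: R3=4+4=8
after SUB R2, 1: R2=6-1=5
CMP R2, 0  (cmp 5,0)
JNZ L2: taken
after LOAD R4, [R3]: R4=M[8]=18
after OR R7, R4: R7=(-1)|18=-1
after ADD R3, 4: R3=8+4=12
after SUB R2, 1: R2=5-1=4
CMP R2, 0  (cmp 4,0)
JNZ L2: taken
after LOAD R4, [R3]: R4=M[12]=12
after OR R7, R4: R7=(-1)|12=-1
after ADD R3, 4: R3=12+4=16
after SUB R2, 1: R2=4-1=3
CMP R2, 0  (cmp 3,0)
JNZ L2: taken
after LOAD R4, [R3]: R4=M[16]=1
after OR R7, R4: R7=(-1)|1=-1
after ADD R3, 4: R3=16+4=20
after SUB R2, 1: R2=3-1=2
CMP R2, 0  (cmp 2,0)
JNZ L2: taken
after LOAD R4, [R3]: R4=M[20]=14
after OR R7, R4: R7=(-1)|14=-1
after ADD R3, 4: R3=20+4=24
after SUB R2, 1: R2=2-1=1
CMP R2, 0  (cmp 1,0)
JNZ L2: taken
after LOAD R4, [R3]: R4=M[24]=0
after OR R7, R4: R7=(-1)|0=-1
after ADD R3, 4: R3=24+4=28
after SUB R2, 1: R2=1-1=0
CMP R2, 0  (cmp 0,0)
JNZ L2: not taken
after MUL R4, R7: R4=0*(-1)=0
halt.

-1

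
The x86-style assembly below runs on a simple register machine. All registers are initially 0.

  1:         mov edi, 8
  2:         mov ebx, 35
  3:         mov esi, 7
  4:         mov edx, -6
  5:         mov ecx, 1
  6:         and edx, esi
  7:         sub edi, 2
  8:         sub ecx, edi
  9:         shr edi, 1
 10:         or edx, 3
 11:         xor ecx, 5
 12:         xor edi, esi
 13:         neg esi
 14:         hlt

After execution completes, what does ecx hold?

after mov edi, 8: edi=8
after mov ebx, 35: ebx=35
after mov esi, 7: esi=7
after mov edx, -6: edx=-6
after mov ecx, 1: ecx=1
after and edx, esi: edx=(-6)&7=2
after sub edi, 2: edi=8-2=6
after sub ecx, edi: ecx=1-6=-5
after shr edi, 1: edi=6>>1=3
after or edx, 3: edx=2|3=3
after xor ecx, 5: ecx=(-5)^5=-2
after xor edi, esi: edi=3^7=4
after neg esi: esi=-(7)=-7
halt.

-2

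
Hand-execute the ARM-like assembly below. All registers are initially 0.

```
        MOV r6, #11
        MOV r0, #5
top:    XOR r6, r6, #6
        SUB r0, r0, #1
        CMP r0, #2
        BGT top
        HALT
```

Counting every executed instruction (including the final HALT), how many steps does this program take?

r6=11
r0=5
r6=11^6=13
r0=5-1=4
CMP r0, #2  (cmp 4,2)
BGT top: taken
r6=13^6=11
r0=4-1=3
CMP r0, #2  (cmp 3,2)
BGT top: taken
r6=11^6=13
r0=3-1=2
CMP r0, #2  (cmp 2,2)
BGT top: not taken
halt.
Total executed instructions: 15.

15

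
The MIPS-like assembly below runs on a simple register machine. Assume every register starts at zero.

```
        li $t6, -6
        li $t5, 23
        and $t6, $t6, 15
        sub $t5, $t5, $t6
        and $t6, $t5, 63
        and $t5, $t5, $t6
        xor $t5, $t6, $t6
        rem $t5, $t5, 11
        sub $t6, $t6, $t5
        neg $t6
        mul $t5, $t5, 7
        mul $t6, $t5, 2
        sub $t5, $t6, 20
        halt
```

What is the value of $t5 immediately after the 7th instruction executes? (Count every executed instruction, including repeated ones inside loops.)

0

$t6=-6
$t5=23
$t6=(-6)&15=10
$t5=23-10=13
$t6=13&63=13
$t5=13&13=13
$t5=13^13=0
After step 7: $t5 = 0.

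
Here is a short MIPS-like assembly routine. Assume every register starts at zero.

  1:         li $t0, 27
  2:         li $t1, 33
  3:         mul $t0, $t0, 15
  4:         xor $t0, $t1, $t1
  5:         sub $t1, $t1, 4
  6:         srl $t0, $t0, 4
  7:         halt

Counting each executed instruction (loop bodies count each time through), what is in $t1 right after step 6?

after li $t0, 27: $t0=27
after li $t1, 33: $t1=33
after mul $t0, $t0, 15: $t0=27*15=405
after xor $t0, $t1, $t1: $t0=33^33=0
after sub $t1, $t1, 4: $t1=33-4=29
after srl $t0, $t0, 4: $t0=0>>4=0
After step 6: $t1 = 29.

29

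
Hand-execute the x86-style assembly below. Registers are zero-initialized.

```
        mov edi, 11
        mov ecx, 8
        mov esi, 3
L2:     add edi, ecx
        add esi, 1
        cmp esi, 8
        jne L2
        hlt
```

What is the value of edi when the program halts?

edi=11
ecx=8
esi=3
edi=11+8=19
esi=3+1=4
cmp esi, 8  (cmp 4,8)
jne L2: taken
edi=19+8=27
esi=4+1=5
cmp esi, 8  (cmp 5,8)
jne L2: taken
edi=27+8=35
esi=5+1=6
cmp esi, 8  (cmp 6,8)
jne L2: taken
edi=35+8=43
esi=6+1=7
cmp esi, 8  (cmp 7,8)
jne L2: taken
edi=43+8=51
esi=7+1=8
cmp esi, 8  (cmp 8,8)
jne L2: not taken
halt.

51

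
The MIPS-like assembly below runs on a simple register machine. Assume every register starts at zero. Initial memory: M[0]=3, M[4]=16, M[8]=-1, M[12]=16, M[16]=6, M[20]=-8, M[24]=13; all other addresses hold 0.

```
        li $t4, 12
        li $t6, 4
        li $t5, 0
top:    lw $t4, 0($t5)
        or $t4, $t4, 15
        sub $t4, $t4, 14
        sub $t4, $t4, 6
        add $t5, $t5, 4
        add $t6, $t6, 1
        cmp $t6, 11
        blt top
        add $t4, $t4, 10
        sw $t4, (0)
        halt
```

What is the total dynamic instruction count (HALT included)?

62

li $t4, 12 → $t4=12
li $t6, 4 → $t6=4
li $t5, 0 → $t5=0
lw $t4, 0($t5) → $t4=M[0]=3
or $t4, $t4, 15 → $t4=3|15=15
sub $t4, $t4, 14 → $t4=15-14=1
sub $t4, $t4, 6 → $t4=1-6=-5
add $t5, $t5, 4 → $t5=0+4=4
add $t6, $t6, 1 → $t6=4+1=5
cmp $t6, 11  (cmp 5,11)
blt top: taken
lw $t4, 0($t5) → $t4=M[4]=16
or $t4, $t4, 15 → $t4=16|15=31
sub $t4, $t4, 14 → $t4=31-14=17
sub $t4, $t4, 6 → $t4=17-6=11
add $t5, $t5, 4 → $t5=4+4=8
add $t6, $t6, 1 → $t6=5+1=6
cmp $t6, 11  (cmp 6,11)
blt top: taken
lw $t4, 0($t5) → $t4=M[8]=-1
or $t4, $t4, 15 → $t4=(-1)|15=-1
sub $t4, $t4, 14 → $t4=(-1)-14=-15
sub $t4, $t4, 6 → $t4=(-15)-6=-21
add $t5, $t5, 4 → $t5=8+4=12
add $t6, $t6, 1 → $t6=6+1=7
cmp $t6, 11  (cmp 7,11)
blt top: taken
lw $t4, 0($t5) → $t4=M[12]=16
or $t4, $t4, 15 → $t4=16|15=31
sub $t4, $t4, 14 → $t4=31-14=17
sub $t4, $t4, 6 → $t4=17-6=11
add $t5, $t5, 4 → $t5=12+4=16
add $t6, $t6, 1 → $t6=7+1=8
cmp $t6, 11  (cmp 8,11)
blt top: taken
lw $t4, 0($t5) → $t4=M[16]=6
or $t4, $t4, 15 → $t4=6|15=15
sub $t4, $t4, 14 → $t4=15-14=1
sub $t4, $t4, 6 → $t4=1-6=-5
add $t5, $t5, 4 → $t5=16+4=20
add $t6, $t6, 1 → $t6=8+1=9
cmp $t6, 11  (cmp 9,11)
blt top: taken
lw $t4, 0($t5) → $t4=M[20]=-8
or $t4, $t4, 15 → $t4=(-8)|15=-1
sub $t4, $t4, 14 → $t4=(-1)-14=-15
sub $t4, $t4, 6 → $t4=(-15)-6=-21
add $t5, $t5, 4 → $t5=20+4=24
add $t6, $t6, 1 → $t6=9+1=10
cmp $t6, 11  (cmp 10,11)
blt top: taken
lw $t4, 0($t5) → $t4=M[24]=13
or $t4, $t4, 15 → $t4=13|15=15
sub $t4, $t4, 14 → $t4=15-14=1
sub $t4, $t4, 6 → $t4=1-6=-5
add $t5, $t5, 4 → $t5=24+4=28
add $t6, $t6, 1 → $t6=10+1=11
cmp $t6, 11  (cmp 11,11)
blt top: not taken
add $t4, $t4, 10 → $t4=(-5)+10=5
sw $t4, (0) → M[0]=5
halt.
Total executed instructions: 62.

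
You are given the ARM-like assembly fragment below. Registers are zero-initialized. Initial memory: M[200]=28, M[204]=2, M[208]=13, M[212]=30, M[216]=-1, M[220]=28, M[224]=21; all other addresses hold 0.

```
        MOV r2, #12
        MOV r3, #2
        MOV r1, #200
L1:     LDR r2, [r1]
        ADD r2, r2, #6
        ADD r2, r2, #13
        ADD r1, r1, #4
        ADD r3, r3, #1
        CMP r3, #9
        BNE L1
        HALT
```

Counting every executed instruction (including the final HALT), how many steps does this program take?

53

MOV r2, #12 → r2=12
MOV r3, #2 → r3=2
MOV r1, #200 → r1=200
LDR r2, [r1] → r2=M[200]=28
ADD r2, r2, #6 → r2=28+6=34
ADD r2, r2, #13 → r2=34+13=47
ADD r1, r1, #4 → r1=200+4=204
ADD r3, r3, #1 → r3=2+1=3
CMP r3, #9  (cmp 3,9)
BNE L1: taken
LDR r2, [r1] → r2=M[204]=2
ADD r2, r2, #6 → r2=2+6=8
ADD r2, r2, #13 → r2=8+13=21
ADD r1, r1, #4 → r1=204+4=208
ADD r3, r3, #1 → r3=3+1=4
CMP r3, #9  (cmp 4,9)
BNE L1: taken
LDR r2, [r1] → r2=M[208]=13
ADD r2, r2, #6 → r2=13+6=19
ADD r2, r2, #13 → r2=19+13=32
ADD r1, r1, #4 → r1=208+4=212
ADD r3, r3, #1 → r3=4+1=5
CMP r3, #9  (cmp 5,9)
BNE L1: taken
LDR r2, [r1] → r2=M[212]=30
ADD r2, r2, #6 → r2=30+6=36
ADD r2, r2, #13 → r2=36+13=49
ADD r1, r1, #4 → r1=212+4=216
ADD r3, r3, #1 → r3=5+1=6
CMP r3, #9  (cmp 6,9)
BNE L1: taken
LDR r2, [r1] → r2=M[216]=-1
ADD r2, r2, #6 → r2=(-1)+6=5
ADD r2, r2, #13 → r2=5+13=18
ADD r1, r1, #4 → r1=216+4=220
ADD r3, r3, #1 → r3=6+1=7
CMP r3, #9  (cmp 7,9)
BNE L1: taken
LDR r2, [r1] → r2=M[220]=28
ADD r2, r2, #6 → r2=28+6=34
ADD r2, r2, #13 → r2=34+13=47
ADD r1, r1, #4 → r1=220+4=224
ADD r3, r3, #1 → r3=7+1=8
CMP r3, #9  (cmp 8,9)
BNE L1: taken
LDR r2, [r1] → r2=M[224]=21
ADD r2, r2, #6 → r2=21+6=27
ADD r2, r2, #13 → r2=27+13=40
ADD r1, r1, #4 → r1=224+4=228
ADD r3, r3, #1 → r3=8+1=9
CMP r3, #9  (cmp 9,9)
BNE L1: not taken
halt.
Total executed instructions: 53.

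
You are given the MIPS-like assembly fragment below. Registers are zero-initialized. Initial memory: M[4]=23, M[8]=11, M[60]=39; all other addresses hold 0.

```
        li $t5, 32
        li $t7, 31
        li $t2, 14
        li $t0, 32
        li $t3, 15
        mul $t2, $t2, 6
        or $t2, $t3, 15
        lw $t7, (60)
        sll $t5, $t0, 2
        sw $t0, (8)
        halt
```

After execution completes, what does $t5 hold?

128

$t5=32
$t7=31
$t2=14
$t0=32
$t3=15
$t2=14*6=84
$t2=15|15=15
$t7=M[60]=39
$t5=32<<2=128
sw $t0, (8) → M[8]=32
halt.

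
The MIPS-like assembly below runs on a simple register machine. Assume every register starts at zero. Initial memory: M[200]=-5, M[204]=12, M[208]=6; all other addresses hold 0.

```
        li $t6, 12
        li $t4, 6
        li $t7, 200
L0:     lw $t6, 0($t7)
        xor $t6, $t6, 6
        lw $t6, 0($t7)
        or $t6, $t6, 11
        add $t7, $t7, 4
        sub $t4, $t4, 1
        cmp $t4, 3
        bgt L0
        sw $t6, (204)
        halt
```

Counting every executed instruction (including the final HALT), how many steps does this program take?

29

li $t6, 12 → $t6=12
li $t4, 6 → $t4=6
li $t7, 200 → $t7=200
lw $t6, 0($t7) → $t6=M[200]=-5
xor $t6, $t6, 6 → $t6=(-5)^6=-3
lw $t6, 0($t7) → $t6=M[200]=-5
or $t6, $t6, 11 → $t6=(-5)|11=-5
add $t7, $t7, 4 → $t7=200+4=204
sub $t4, $t4, 1 → $t4=6-1=5
cmp $t4, 3  (cmp 5,3)
bgt L0: taken
lw $t6, 0($t7) → $t6=M[204]=12
xor $t6, $t6, 6 → $t6=12^6=10
lw $t6, 0($t7) → $t6=M[204]=12
or $t6, $t6, 11 → $t6=12|11=15
add $t7, $t7, 4 → $t7=204+4=208
sub $t4, $t4, 1 → $t4=5-1=4
cmp $t4, 3  (cmp 4,3)
bgt L0: taken
lw $t6, 0($t7) → $t6=M[208]=6
xor $t6, $t6, 6 → $t6=6^6=0
lw $t6, 0($t7) → $t6=M[208]=6
or $t6, $t6, 11 → $t6=6|11=15
add $t7, $t7, 4 → $t7=208+4=212
sub $t4, $t4, 1 → $t4=4-1=3
cmp $t4, 3  (cmp 3,3)
bgt L0: not taken
sw $t6, (204) → M[204]=15
halt.
Total executed instructions: 29.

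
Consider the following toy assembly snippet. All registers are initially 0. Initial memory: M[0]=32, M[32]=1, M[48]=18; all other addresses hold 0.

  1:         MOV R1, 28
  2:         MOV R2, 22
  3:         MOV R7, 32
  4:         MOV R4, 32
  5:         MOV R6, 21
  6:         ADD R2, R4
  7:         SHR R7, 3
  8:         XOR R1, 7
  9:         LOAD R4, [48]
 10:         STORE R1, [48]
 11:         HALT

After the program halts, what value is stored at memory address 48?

MOV R1, 28 → R1=28
MOV R2, 22 → R2=22
MOV R7, 32 → R7=32
MOV R4, 32 → R4=32
MOV R6, 21 → R6=21
ADD R2, R4 → R2=22+32=54
SHR R7, 3 → R7=32>>3=4
XOR R1, 7 → R1=28^7=27
LOAD R4, [48] → R4=M[48]=18
STORE R1, [48] → M[48]=27
halt.

27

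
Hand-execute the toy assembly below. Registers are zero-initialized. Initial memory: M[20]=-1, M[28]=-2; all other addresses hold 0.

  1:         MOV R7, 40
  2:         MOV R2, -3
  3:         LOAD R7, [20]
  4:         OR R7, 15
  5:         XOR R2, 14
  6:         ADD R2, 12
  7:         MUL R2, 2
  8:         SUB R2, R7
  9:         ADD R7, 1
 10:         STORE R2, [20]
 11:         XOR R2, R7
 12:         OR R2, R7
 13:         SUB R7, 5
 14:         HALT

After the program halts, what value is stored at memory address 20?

-1

MOV R7, 40 → R7=40
MOV R2, -3 → R2=-3
LOAD R7, [20] → R7=M[20]=-1
OR R7, 15 → R7=(-1)|15=-1
XOR R2, 14 → R2=(-3)^14=-13
ADD R2, 12 → R2=(-13)+12=-1
MUL R2, 2 → R2=(-1)*2=-2
SUB R2, R7 → R2=(-2)-(-1)=-1
ADD R7, 1 → R7=(-1)+1=0
STORE R2, [20] → M[20]=-1
XOR R2, R7 → R2=(-1)^0=-1
OR R2, R7 → R2=(-1)|0=-1
SUB R7, 5 → R7=0-5=-5
halt.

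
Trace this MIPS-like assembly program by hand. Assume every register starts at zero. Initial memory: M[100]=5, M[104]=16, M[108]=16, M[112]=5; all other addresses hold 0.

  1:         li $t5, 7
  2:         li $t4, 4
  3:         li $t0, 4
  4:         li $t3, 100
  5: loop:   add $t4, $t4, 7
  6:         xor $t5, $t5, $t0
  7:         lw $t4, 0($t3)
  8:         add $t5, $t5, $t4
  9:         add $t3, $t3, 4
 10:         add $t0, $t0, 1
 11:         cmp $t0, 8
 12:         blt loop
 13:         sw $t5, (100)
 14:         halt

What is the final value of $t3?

116

after li $t5, 7: $t5=7
after li $t4, 4: $t4=4
after li $t0, 4: $t0=4
after li $t3, 100: $t3=100
after add $t4, $t4, 7: $t4=4+7=11
after xor $t5, $t5, $t0: $t5=7^4=3
after lw $t4, 0($t3): $t4=M[100]=5
after add $t5, $t5, $t4: $t5=3+5=8
after add $t3, $t3, 4: $t3=100+4=104
after add $t0, $t0, 1: $t0=4+1=5
cmp $t0, 8  (cmp 5,8)
blt loop: taken
after add $t4, $t4, 7: $t4=5+7=12
after xor $t5, $t5, $t0: $t5=8^5=13
after lw $t4, 0($t3): $t4=M[104]=16
after add $t5, $t5, $t4: $t5=13+16=29
after add $t3, $t3, 4: $t3=104+4=108
after add $t0, $t0, 1: $t0=5+1=6
cmp $t0, 8  (cmp 6,8)
blt loop: taken
after add $t4, $t4, 7: $t4=16+7=23
after xor $t5, $t5, $t0: $t5=29^6=27
after lw $t4, 0($t3): $t4=M[108]=16
after add $t5, $t5, $t4: $t5=27+16=43
after add $t3, $t3, 4: $t3=108+4=112
after add $t0, $t0, 1: $t0=6+1=7
cmp $t0, 8  (cmp 7,8)
blt loop: taken
after add $t4, $t4, 7: $t4=16+7=23
after xor $t5, $t5, $t0: $t5=43^7=44
after lw $t4, 0($t3): $t4=M[112]=5
after add $t5, $t5, $t4: $t5=44+5=49
after add $t3, $t3, 4: $t3=112+4=116
after add $t0, $t0, 1: $t0=7+1=8
cmp $t0, 8  (cmp 8,8)
blt loop: not taken
sw $t5, (100) → M[100]=49
halt.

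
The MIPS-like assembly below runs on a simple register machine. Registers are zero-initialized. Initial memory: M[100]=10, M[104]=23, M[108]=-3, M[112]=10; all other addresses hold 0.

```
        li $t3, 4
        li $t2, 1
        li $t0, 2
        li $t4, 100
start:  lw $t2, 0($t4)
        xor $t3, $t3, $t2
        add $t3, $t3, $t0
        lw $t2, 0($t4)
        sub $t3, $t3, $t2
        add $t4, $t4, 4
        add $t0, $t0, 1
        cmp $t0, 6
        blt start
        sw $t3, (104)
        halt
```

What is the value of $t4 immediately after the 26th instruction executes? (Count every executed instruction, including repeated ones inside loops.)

$t3=4
$t2=1
$t0=2
$t4=100
$t2=M[100]=10
$t3=4^10=14
$t3=14+2=16
$t2=M[100]=10
$t3=16-10=6
$t4=100+4=104
$t0=2+1=3
cmp $t0, 6  (cmp 3,6)
blt start: taken
$t2=M[104]=23
$t3=6^23=17
$t3=17+3=20
$t2=M[104]=23
$t3=20-23=-3
$t4=104+4=108
$t0=3+1=4
cmp $t0, 6  (cmp 4,6)
blt start: taken
$t2=M[108]=-3
$t3=(-3)^(-3)=0
$t3=0+4=4
$t2=M[108]=-3
After step 26: $t4 = 108.

108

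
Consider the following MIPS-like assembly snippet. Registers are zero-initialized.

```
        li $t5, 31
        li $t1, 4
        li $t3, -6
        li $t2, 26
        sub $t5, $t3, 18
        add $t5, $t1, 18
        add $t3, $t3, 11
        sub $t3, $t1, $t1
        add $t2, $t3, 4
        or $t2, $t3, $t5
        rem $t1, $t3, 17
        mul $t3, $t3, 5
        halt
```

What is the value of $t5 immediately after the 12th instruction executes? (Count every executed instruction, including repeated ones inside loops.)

22

after li $t5, 31: $t5=31
after li $t1, 4: $t1=4
after li $t3, -6: $t3=-6
after li $t2, 26: $t2=26
after sub $t5, $t3, 18: $t5=(-6)-18=-24
after add $t5, $t1, 18: $t5=4+18=22
after add $t3, $t3, 11: $t3=(-6)+11=5
after sub $t3, $t1, $t1: $t3=4-4=0
after add $t2, $t3, 4: $t2=0+4=4
after or $t2, $t3, $t5: $t2=0|22=22
after rem $t1, $t3, 17: $t1=0%17=0
after mul $t3, $t3, 5: $t3=0*5=0
After step 12: $t5 = 22.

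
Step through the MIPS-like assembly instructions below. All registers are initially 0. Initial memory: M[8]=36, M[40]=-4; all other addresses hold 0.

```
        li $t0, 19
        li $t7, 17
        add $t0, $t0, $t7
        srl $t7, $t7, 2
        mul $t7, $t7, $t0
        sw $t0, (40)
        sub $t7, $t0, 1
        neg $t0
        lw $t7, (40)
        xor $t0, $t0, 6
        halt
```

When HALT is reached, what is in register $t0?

-38

li $t0, 19 → $t0=19
li $t7, 17 → $t7=17
add $t0, $t0, $t7 → $t0=19+17=36
srl $t7, $t7, 2 → $t7=17>>2=4
mul $t7, $t7, $t0 → $t7=4*36=144
sw $t0, (40) → M[40]=36
sub $t7, $t0, 1 → $t7=36-1=35
neg $t0 → $t0=-(36)=-36
lw $t7, (40) → $t7=M[40]=36
xor $t0, $t0, 6 → $t0=(-36)^6=-38
halt.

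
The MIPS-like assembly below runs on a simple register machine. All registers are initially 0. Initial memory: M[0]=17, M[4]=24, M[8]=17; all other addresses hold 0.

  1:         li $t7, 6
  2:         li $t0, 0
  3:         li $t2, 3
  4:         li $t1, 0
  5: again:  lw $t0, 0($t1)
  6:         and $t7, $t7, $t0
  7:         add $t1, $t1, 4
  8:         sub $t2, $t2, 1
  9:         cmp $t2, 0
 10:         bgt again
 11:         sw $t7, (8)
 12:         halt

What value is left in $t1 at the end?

after li $t7, 6: $t7=6
after li $t0, 0: $t0=0
after li $t2, 3: $t2=3
after li $t1, 0: $t1=0
after lw $t0, 0($t1): $t0=M[0]=17
after and $t7, $t7, $t0: $t7=6&17=0
after add $t1, $t1, 4: $t1=0+4=4
after sub $t2, $t2, 1: $t2=3-1=2
cmp $t2, 0  (cmp 2,0)
bgt again: taken
after lw $t0, 0($t1): $t0=M[4]=24
after and $t7, $t7, $t0: $t7=0&24=0
after add $t1, $t1, 4: $t1=4+4=8
after sub $t2, $t2, 1: $t2=2-1=1
cmp $t2, 0  (cmp 1,0)
bgt again: taken
after lw $t0, 0($t1): $t0=M[8]=17
after and $t7, $t7, $t0: $t7=0&17=0
after add $t1, $t1, 4: $t1=8+4=12
after sub $t2, $t2, 1: $t2=1-1=0
cmp $t2, 0  (cmp 0,0)
bgt again: not taken
sw $t7, (8) → M[8]=0
halt.

12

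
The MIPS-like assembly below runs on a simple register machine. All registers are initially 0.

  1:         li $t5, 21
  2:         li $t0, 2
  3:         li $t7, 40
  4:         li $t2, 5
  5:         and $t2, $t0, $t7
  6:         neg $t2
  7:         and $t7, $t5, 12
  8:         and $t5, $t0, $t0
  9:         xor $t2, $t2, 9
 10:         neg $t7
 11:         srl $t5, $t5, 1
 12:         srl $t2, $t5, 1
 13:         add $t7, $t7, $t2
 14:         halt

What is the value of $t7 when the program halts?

after li $t5, 21: $t5=21
after li $t0, 2: $t0=2
after li $t7, 40: $t7=40
after li $t2, 5: $t2=5
after and $t2, $t0, $t7: $t2=2&40=0
after neg $t2: $t2=-(0)=0
after and $t7, $t5, 12: $t7=21&12=4
after and $t5, $t0, $t0: $t5=2&2=2
after xor $t2, $t2, 9: $t2=0^9=9
after neg $t7: $t7=-(4)=-4
after srl $t5, $t5, 1: $t5=2>>1=1
after srl $t2, $t5, 1: $t2=1>>1=0
after add $t7, $t7, $t2: $t7=(-4)+0=-4
halt.

-4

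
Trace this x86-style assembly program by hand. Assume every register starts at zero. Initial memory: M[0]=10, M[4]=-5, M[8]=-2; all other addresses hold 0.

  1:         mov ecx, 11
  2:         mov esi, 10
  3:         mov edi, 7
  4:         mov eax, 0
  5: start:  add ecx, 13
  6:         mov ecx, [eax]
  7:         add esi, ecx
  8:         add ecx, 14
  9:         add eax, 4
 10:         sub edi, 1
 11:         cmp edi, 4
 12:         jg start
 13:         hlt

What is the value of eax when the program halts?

12

mov ecx, 11 → ecx=11
mov esi, 10 → esi=10
mov edi, 7 → edi=7
mov eax, 0 → eax=0
add ecx, 13 → ecx=11+13=24
mov ecx, [eax] → ecx=M[0]=10
add esi, ecx → esi=10+10=20
add ecx, 14 → ecx=10+14=24
add eax, 4 → eax=0+4=4
sub edi, 1 → edi=7-1=6
cmp edi, 4  (cmp 6,4)
jg start: taken
add ecx, 13 → ecx=24+13=37
mov ecx, [eax] → ecx=M[4]=-5
add esi, ecx → esi=20+(-5)=15
add ecx, 14 → ecx=(-5)+14=9
add eax, 4 → eax=4+4=8
sub edi, 1 → edi=6-1=5
cmp edi, 4  (cmp 5,4)
jg start: taken
add ecx, 13 → ecx=9+13=22
mov ecx, [eax] → ecx=M[8]=-2
add esi, ecx → esi=15+(-2)=13
add ecx, 14 → ecx=(-2)+14=12
add eax, 4 → eax=8+4=12
sub edi, 1 → edi=5-1=4
cmp edi, 4  (cmp 4,4)
jg start: not taken
halt.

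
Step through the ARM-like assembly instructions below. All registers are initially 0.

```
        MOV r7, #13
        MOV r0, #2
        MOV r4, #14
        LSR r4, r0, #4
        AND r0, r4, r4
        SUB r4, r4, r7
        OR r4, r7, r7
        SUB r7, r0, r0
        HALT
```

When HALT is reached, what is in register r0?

after MOV r7, #13: r7=13
after MOV r0, #2: r0=2
after MOV r4, #14: r4=14
after LSR r4, r0, #4: r4=2>>4=0
after AND r0, r4, r4: r0=0&0=0
after SUB r4, r4, r7: r4=0-13=-13
after OR r4, r7, r7: r4=13|13=13
after SUB r7, r0, r0: r7=0-0=0
halt.

0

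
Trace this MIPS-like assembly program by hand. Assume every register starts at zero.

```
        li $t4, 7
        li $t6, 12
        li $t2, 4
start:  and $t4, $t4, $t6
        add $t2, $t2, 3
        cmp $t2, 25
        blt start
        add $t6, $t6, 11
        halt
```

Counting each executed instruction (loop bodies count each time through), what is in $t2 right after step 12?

10

after li $t4, 7: $t4=7
after li $t6, 12: $t6=12
after li $t2, 4: $t2=4
after and $t4, $t4, $t6: $t4=7&12=4
after add $t2, $t2, 3: $t2=4+3=7
cmp $t2, 25  (cmp 7,25)
blt start: taken
after and $t4, $t4, $t6: $t4=4&12=4
after add $t2, $t2, 3: $t2=7+3=10
cmp $t2, 25  (cmp 10,25)
blt start: taken
after and $t4, $t4, $t6: $t4=4&12=4
After step 12: $t2 = 10.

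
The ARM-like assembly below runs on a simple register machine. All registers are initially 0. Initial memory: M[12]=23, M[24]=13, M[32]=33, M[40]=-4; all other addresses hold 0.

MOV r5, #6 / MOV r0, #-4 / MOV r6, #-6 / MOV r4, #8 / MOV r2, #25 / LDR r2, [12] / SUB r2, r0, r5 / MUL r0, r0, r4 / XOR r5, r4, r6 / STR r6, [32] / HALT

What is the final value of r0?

-32

r5=6
r0=-4
r6=-6
r4=8
r2=25
r2=M[12]=23
r2=(-4)-6=-10
r0=(-4)*8=-32
r5=8^(-6)=-14
STR r6, [32] → M[32]=-6
halt.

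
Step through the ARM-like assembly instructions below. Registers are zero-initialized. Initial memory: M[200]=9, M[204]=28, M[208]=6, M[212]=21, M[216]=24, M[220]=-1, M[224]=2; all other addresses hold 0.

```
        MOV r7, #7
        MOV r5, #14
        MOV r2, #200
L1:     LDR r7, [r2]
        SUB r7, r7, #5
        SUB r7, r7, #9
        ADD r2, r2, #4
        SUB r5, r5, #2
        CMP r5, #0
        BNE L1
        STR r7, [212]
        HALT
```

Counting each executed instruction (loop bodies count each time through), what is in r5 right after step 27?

8

r7=7
r5=14
r2=200
r7=M[200]=9
r7=9-5=4
r7=4-9=-5
r2=200+4=204
r5=14-2=12
CMP r5, #0  (cmp 12,0)
BNE L1: taken
r7=M[204]=28
r7=28-5=23
r7=23-9=14
r2=204+4=208
r5=12-2=10
CMP r5, #0  (cmp 10,0)
BNE L1: taken
r7=M[208]=6
r7=6-5=1
r7=1-9=-8
r2=208+4=212
r5=10-2=8
CMP r5, #0  (cmp 8,0)
BNE L1: taken
r7=M[212]=21
r7=21-5=16
r7=16-9=7
After step 27: r5 = 8.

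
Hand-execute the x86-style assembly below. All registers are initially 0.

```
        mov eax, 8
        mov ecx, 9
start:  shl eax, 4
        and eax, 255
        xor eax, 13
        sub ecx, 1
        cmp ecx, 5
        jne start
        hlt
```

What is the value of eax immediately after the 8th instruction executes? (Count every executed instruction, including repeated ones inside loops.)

141

eax=8
ecx=9
eax=8<<4=128
eax=128&255=128
eax=128^13=141
ecx=9-1=8
cmp ecx, 5  (cmp 8,5)
jne start: taken
After step 8: eax = 141.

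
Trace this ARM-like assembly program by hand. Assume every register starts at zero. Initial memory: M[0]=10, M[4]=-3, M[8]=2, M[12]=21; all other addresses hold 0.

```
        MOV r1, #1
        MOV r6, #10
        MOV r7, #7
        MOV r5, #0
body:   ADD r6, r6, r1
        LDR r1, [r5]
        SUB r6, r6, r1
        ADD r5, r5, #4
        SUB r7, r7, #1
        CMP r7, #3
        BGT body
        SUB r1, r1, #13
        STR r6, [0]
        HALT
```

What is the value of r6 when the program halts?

-10

r1=1
r6=10
r7=7
r5=0
r6=10+1=11
r1=M[0]=10
r6=11-10=1
r5=0+4=4
r7=7-1=6
CMP r7, #3  (cmp 6,3)
BGT body: taken
r6=1+10=11
r1=M[4]=-3
r6=11-(-3)=14
r5=4+4=8
r7=6-1=5
CMP r7, #3  (cmp 5,3)
BGT body: taken
r6=14+(-3)=11
r1=M[8]=2
r6=11-2=9
r5=8+4=12
r7=5-1=4
CMP r7, #3  (cmp 4,3)
BGT body: taken
r6=9+2=11
r1=M[12]=21
r6=11-21=-10
r5=12+4=16
r7=4-1=3
CMP r7, #3  (cmp 3,3)
BGT body: not taken
r1=21-13=8
STR r6, [0] → M[0]=-10
halt.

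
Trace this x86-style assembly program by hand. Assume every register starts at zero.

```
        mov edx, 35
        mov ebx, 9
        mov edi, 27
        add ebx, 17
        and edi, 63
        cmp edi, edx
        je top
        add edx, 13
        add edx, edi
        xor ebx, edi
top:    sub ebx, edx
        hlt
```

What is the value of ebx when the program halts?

mov edx, 35 → edx=35
mov ebx, 9 → ebx=9
mov edi, 27 → edi=27
add ebx, 17 → ebx=9+17=26
and edi, 63 → edi=27&63=27
cmp edi, edx  (cmp 27,35)
je top: not taken
add edx, 13 → edx=35+13=48
add edx, edi → edx=48+27=75
xor ebx, edi → ebx=26^27=1
sub ebx, edx → ebx=1-75=-74
halt.

-74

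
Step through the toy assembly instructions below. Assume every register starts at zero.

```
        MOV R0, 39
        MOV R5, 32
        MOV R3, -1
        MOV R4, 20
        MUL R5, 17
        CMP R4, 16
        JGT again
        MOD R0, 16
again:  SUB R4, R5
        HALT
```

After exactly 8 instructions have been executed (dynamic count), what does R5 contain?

R0=39
R5=32
R3=-1
R4=20
R5=32*17=544
CMP R4, 16  (cmp 20,16)
JGT again: taken
R4=20-544=-524
After step 8: R5 = 544.

544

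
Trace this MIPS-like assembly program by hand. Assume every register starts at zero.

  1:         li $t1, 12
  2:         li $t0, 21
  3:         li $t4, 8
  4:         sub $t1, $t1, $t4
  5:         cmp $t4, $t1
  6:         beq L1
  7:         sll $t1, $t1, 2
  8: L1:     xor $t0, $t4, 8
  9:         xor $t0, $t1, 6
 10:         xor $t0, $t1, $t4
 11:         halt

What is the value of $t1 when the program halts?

$t1=12
$t0=21
$t4=8
$t1=12-8=4
cmp $t4, $t1  (cmp 8,4)
beq L1: not taken
$t1=4<<2=16
$t0=8^8=0
$t0=16^6=22
$t0=16^8=24
halt.

16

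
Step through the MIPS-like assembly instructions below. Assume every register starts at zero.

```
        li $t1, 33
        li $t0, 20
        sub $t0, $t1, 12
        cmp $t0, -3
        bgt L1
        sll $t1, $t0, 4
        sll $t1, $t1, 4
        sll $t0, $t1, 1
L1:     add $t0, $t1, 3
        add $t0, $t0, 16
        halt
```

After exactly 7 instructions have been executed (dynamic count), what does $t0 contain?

$t1=33
$t0=20
$t0=33-12=21
cmp $t0, -3  (cmp 21,-3)
bgt L1: taken
$t0=33+3=36
$t0=36+16=52
After step 7: $t0 = 52.

52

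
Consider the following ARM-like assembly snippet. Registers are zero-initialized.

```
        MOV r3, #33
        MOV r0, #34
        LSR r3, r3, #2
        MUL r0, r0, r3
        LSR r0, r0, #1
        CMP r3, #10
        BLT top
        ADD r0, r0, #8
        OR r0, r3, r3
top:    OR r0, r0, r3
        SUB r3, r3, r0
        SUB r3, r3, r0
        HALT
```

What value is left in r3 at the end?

-264

r3=33
r0=34
r3=33>>2=8
r0=34*8=272
r0=272>>1=136
CMP r3, #10  (cmp 8,10)
BLT top: taken
r0=136|8=136
r3=8-136=-128
r3=(-128)-136=-264
halt.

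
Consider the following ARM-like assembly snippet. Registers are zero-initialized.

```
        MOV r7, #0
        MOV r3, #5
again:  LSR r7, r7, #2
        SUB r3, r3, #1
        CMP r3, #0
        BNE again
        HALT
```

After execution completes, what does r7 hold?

0

MOV r7, #0 → r7=0
MOV r3, #5 → r3=5
LSR r7, r7, #2 → r7=0>>2=0
SUB r3, r3, #1 → r3=5-1=4
CMP r3, #0  (cmp 4,0)
BNE again: taken
LSR r7, r7, #2 → r7=0>>2=0
SUB r3, r3, #1 → r3=4-1=3
CMP r3, #0  (cmp 3,0)
BNE again: taken
LSR r7, r7, #2 → r7=0>>2=0
SUB r3, r3, #1 → r3=3-1=2
CMP r3, #0  (cmp 2,0)
BNE again: taken
LSR r7, r7, #2 → r7=0>>2=0
SUB r3, r3, #1 → r3=2-1=1
CMP r3, #0  (cmp 1,0)
BNE again: taken
LSR r7, r7, #2 → r7=0>>2=0
SUB r3, r3, #1 → r3=1-1=0
CMP r3, #0  (cmp 0,0)
BNE again: not taken
halt.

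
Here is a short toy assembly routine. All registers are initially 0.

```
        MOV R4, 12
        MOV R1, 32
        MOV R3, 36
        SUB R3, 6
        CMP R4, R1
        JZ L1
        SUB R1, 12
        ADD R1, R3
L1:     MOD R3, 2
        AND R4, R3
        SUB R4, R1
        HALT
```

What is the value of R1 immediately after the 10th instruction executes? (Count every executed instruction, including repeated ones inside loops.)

50

R4=12
R1=32
R3=36
R3=36-6=30
CMP R4, R1  (cmp 12,32)
JZ L1: not taken
R1=32-12=20
R1=20+30=50
R3=30%2=0
R4=12&0=0
After step 10: R1 = 50.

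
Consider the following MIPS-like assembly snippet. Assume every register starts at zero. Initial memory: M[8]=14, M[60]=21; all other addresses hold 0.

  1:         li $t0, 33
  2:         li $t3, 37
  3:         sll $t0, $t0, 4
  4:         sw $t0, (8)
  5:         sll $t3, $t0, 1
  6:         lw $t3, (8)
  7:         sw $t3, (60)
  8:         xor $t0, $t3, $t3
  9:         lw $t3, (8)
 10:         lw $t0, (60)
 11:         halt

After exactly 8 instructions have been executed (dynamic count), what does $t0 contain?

0

after li $t0, 33: $t0=33
after li $t3, 37: $t3=37
after sll $t0, $t0, 4: $t0=33<<4=528
sw $t0, (8) → M[8]=528
after sll $t3, $t0, 1: $t3=528<<1=1056
after lw $t3, (8): $t3=M[8]=528
sw $t3, (60) → M[60]=528
after xor $t0, $t3, $t3: $t0=528^528=0
After step 8: $t0 = 0.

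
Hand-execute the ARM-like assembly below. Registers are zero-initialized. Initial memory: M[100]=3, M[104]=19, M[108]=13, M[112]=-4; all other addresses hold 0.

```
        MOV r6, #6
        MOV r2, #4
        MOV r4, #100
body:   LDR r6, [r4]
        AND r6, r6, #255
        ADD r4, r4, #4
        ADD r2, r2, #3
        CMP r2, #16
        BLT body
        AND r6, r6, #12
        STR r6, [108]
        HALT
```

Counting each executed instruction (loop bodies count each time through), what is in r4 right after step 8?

104

r6=6
r2=4
r4=100
r6=M[100]=3
r6=3&255=3
r4=100+4=104
r2=4+3=7
CMP r2, #16  (cmp 7,16)
After step 8: r4 = 104.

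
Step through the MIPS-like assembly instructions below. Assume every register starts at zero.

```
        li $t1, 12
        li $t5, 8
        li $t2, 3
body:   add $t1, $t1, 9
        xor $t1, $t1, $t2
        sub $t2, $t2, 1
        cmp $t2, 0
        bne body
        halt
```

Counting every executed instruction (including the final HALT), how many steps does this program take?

19

$t1=12
$t5=8
$t2=3
$t1=12+9=21
$t1=21^3=22
$t2=3-1=2
cmp $t2, 0  (cmp 2,0)
bne body: taken
$t1=22+9=31
$t1=31^2=29
$t2=2-1=1
cmp $t2, 0  (cmp 1,0)
bne body: taken
$t1=29+9=38
$t1=38^1=39
$t2=1-1=0
cmp $t2, 0  (cmp 0,0)
bne body: not taken
halt.
Total executed instructions: 19.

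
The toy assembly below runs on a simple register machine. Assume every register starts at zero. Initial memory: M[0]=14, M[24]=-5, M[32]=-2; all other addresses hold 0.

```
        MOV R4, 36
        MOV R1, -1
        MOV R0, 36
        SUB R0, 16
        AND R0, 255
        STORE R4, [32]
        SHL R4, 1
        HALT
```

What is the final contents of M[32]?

MOV R4, 36 → R4=36
MOV R1, -1 → R1=-1
MOV R0, 36 → R0=36
SUB R0, 16 → R0=36-16=20
AND R0, 255 → R0=20&255=20
STORE R4, [32] → M[32]=36
SHL R4, 1 → R4=36<<1=72
halt.

36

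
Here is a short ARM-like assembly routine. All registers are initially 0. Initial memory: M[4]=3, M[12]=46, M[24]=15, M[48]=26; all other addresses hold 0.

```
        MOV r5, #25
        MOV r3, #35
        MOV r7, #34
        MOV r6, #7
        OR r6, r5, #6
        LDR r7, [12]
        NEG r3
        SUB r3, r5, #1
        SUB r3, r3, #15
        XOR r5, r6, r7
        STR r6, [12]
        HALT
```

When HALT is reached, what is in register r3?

9

MOV r5, #25 → r5=25
MOV r3, #35 → r3=35
MOV r7, #34 → r7=34
MOV r6, #7 → r6=7
OR r6, r5, #6 → r6=25|6=31
LDR r7, [12] → r7=M[12]=46
NEG r3 → r3=-(35)=-35
SUB r3, r5, #1 → r3=25-1=24
SUB r3, r3, #15 → r3=24-15=9
XOR r5, r6, r7 → r5=31^46=49
STR r6, [12] → M[12]=31
halt.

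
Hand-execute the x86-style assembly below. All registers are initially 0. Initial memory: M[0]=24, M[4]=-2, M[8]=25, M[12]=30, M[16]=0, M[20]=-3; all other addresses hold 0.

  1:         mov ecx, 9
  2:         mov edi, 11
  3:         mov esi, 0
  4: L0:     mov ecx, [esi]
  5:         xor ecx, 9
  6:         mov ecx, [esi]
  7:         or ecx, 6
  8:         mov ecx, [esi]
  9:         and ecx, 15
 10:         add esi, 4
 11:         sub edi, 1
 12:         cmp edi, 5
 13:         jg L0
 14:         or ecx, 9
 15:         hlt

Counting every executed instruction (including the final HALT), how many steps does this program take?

65

mov ecx, 9 → ecx=9
mov edi, 11 → edi=11
mov esi, 0 → esi=0
mov ecx, [esi] → ecx=M[0]=24
xor ecx, 9 → ecx=24^9=17
mov ecx, [esi] → ecx=M[0]=24
or ecx, 6 → ecx=24|6=30
mov ecx, [esi] → ecx=M[0]=24
and ecx, 15 → ecx=24&15=8
add esi, 4 → esi=0+4=4
sub edi, 1 → edi=11-1=10
cmp edi, 5  (cmp 10,5)
jg L0: taken
mov ecx, [esi] → ecx=M[4]=-2
xor ecx, 9 → ecx=(-2)^9=-9
mov ecx, [esi] → ecx=M[4]=-2
or ecx, 6 → ecx=(-2)|6=-2
mov ecx, [esi] → ecx=M[4]=-2
and ecx, 15 → ecx=(-2)&15=14
add esi, 4 → esi=4+4=8
sub edi, 1 → edi=10-1=9
cmp edi, 5  (cmp 9,5)
jg L0: taken
mov ecx, [esi] → ecx=M[8]=25
xor ecx, 9 → ecx=25^9=16
mov ecx, [esi] → ecx=M[8]=25
or ecx, 6 → ecx=25|6=31
mov ecx, [esi] → ecx=M[8]=25
and ecx, 15 → ecx=25&15=9
add esi, 4 → esi=8+4=12
sub edi, 1 → edi=9-1=8
cmp edi, 5  (cmp 8,5)
jg L0: taken
mov ecx, [esi] → ecx=M[12]=30
xor ecx, 9 → ecx=30^9=23
mov ecx, [esi] → ecx=M[12]=30
or ecx, 6 → ecx=30|6=30
mov ecx, [esi] → ecx=M[12]=30
and ecx, 15 → ecx=30&15=14
add esi, 4 → esi=12+4=16
sub edi, 1 → edi=8-1=7
cmp edi, 5  (cmp 7,5)
jg L0: taken
mov ecx, [esi] → ecx=M[16]=0
xor ecx, 9 → ecx=0^9=9
mov ecx, [esi] → ecx=M[16]=0
or ecx, 6 → ecx=0|6=6
mov ecx, [esi] → ecx=M[16]=0
and ecx, 15 → ecx=0&15=0
add esi, 4 → esi=16+4=20
sub edi, 1 → edi=7-1=6
cmp edi, 5  (cmp 6,5)
jg L0: taken
mov ecx, [esi] → ecx=M[20]=-3
xor ecx, 9 → ecx=(-3)^9=-12
mov ecx, [esi] → ecx=M[20]=-3
or ecx, 6 → ecx=(-3)|6=-1
mov ecx, [esi] → ecx=M[20]=-3
and ecx, 15 → ecx=(-3)&15=13
add esi, 4 → esi=20+4=24
sub edi, 1 → edi=6-1=5
cmp edi, 5  (cmp 5,5)
jg L0: not taken
or ecx, 9 → ecx=13|9=13
halt.
Total executed instructions: 65.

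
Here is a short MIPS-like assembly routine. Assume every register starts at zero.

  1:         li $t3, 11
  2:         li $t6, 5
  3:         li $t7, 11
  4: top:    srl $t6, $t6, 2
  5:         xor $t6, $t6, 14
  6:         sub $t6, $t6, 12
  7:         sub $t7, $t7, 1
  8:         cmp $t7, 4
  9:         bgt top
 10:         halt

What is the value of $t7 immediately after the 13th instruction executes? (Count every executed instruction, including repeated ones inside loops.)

$t3=11
$t6=5
$t7=11
$t6=5>>2=1
$t6=1^14=15
$t6=15-12=3
$t7=11-1=10
cmp $t7, 4  (cmp 10,4)
bgt top: taken
$t6=3>>2=0
$t6=0^14=14
$t6=14-12=2
$t7=10-1=9
After step 13: $t7 = 9.

9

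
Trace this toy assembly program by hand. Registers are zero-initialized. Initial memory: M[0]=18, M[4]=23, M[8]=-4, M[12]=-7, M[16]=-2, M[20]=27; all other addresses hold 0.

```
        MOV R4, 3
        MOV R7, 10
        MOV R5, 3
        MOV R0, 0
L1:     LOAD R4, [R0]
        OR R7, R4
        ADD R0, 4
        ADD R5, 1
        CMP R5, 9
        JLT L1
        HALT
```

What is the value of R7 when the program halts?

MOV R4, 3 → R4=3
MOV R7, 10 → R7=10
MOV R5, 3 → R5=3
MOV R0, 0 → R0=0
LOAD R4, [R0] → R4=M[0]=18
OR R7, R4 → R7=10|18=26
ADD R0, 4 → R0=0+4=4
ADD R5, 1 → R5=3+1=4
CMP R5, 9  (cmp 4,9)
JLT L1: taken
LOAD R4, [R0] → R4=M[4]=23
OR R7, R4 → R7=26|23=31
ADD R0, 4 → R0=4+4=8
ADD R5, 1 → R5=4+1=5
CMP R5, 9  (cmp 5,9)
JLT L1: taken
LOAD R4, [R0] → R4=M[8]=-4
OR R7, R4 → R7=31|(-4)=-1
ADD R0, 4 → R0=8+4=12
ADD R5, 1 → R5=5+1=6
CMP R5, 9  (cmp 6,9)
JLT L1: taken
LOAD R4, [R0] → R4=M[12]=-7
OR R7, R4 → R7=(-1)|(-7)=-1
ADD R0, 4 → R0=12+4=16
ADD R5, 1 → R5=6+1=7
CMP R5, 9  (cmp 7,9)
JLT L1: taken
LOAD R4, [R0] → R4=M[16]=-2
OR R7, R4 → R7=(-1)|(-2)=-1
ADD R0, 4 → R0=16+4=20
ADD R5, 1 → R5=7+1=8
CMP R5, 9  (cmp 8,9)
JLT L1: taken
LOAD R4, [R0] → R4=M[20]=27
OR R7, R4 → R7=(-1)|27=-1
ADD R0, 4 → R0=20+4=24
ADD R5, 1 → R5=8+1=9
CMP R5, 9  (cmp 9,9)
JLT L1: not taken
halt.

-1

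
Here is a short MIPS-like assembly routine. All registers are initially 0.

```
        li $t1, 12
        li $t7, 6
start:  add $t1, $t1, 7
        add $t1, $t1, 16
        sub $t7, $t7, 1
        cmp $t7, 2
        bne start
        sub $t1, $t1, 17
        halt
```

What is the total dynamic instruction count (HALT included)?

24

after li $t1, 12: $t1=12
after li $t7, 6: $t7=6
after add $t1, $t1, 7: $t1=12+7=19
after add $t1, $t1, 16: $t1=19+16=35
after sub $t7, $t7, 1: $t7=6-1=5
cmp $t7, 2  (cmp 5,2)
bne start: taken
after add $t1, $t1, 7: $t1=35+7=42
after add $t1, $t1, 16: $t1=42+16=58
after sub $t7, $t7, 1: $t7=5-1=4
cmp $t7, 2  (cmp 4,2)
bne start: taken
after add $t1, $t1, 7: $t1=58+7=65
after add $t1, $t1, 16: $t1=65+16=81
after sub $t7, $t7, 1: $t7=4-1=3
cmp $t7, 2  (cmp 3,2)
bne start: taken
after add $t1, $t1, 7: $t1=81+7=88
after add $t1, $t1, 16: $t1=88+16=104
after sub $t7, $t7, 1: $t7=3-1=2
cmp $t7, 2  (cmp 2,2)
bne start: not taken
after sub $t1, $t1, 17: $t1=104-17=87
halt.
Total executed instructions: 24.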